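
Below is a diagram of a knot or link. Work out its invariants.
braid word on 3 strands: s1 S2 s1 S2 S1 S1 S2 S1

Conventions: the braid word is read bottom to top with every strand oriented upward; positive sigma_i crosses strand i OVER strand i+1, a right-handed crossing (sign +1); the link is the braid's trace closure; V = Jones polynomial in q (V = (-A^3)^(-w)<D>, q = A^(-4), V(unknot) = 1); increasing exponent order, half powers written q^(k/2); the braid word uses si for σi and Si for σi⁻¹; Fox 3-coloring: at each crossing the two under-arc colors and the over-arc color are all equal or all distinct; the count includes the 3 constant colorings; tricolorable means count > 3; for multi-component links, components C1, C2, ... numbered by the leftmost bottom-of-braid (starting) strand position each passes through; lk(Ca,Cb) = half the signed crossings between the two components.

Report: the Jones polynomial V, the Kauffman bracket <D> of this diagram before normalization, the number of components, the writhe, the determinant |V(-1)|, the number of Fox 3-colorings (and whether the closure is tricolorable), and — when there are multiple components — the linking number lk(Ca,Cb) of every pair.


V = -q^-6 + q^-5 - q^-4 + 2q^-3 - q^-2 + q^-1
<D> = A^-8 - A^-4 + 2 - A^4 + A^8 - A^12 (w = -4)
1 component over 8 crossings, w = -4
3 Fox colorings among 3^8, |V(-1)| = 7: not tricolorable
why: |V(-1)| = 7: so not tricolorable, since 3 does not divide 7


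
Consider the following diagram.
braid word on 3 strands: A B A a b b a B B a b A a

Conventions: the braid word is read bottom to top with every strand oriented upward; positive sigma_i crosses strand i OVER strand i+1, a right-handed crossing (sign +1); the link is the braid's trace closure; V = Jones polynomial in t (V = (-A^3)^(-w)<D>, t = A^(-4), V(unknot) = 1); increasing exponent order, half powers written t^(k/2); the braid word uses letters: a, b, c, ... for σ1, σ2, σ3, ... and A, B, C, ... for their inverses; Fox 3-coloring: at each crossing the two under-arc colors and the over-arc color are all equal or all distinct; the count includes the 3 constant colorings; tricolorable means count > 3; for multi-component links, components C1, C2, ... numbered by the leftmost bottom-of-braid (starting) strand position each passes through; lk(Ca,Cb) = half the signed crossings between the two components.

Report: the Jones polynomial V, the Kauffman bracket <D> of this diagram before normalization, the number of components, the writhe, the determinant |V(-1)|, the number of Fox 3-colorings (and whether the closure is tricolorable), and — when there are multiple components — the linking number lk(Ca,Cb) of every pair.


V(t) = t^(-3/2) - t^(-1/2) - t^(3/2) - t^(7/2)
bracket: A^-11 + A^-3 + A^5 - A^9, w = +1
2 components, writhe +1, over 13 crossings
lk(C1,C2) = +2
det 4, colorings 3 of 3^13 — not tricolorable
observation: w = +1 (over 13 crossings) is diagram-only; (-A^3)^(-1) removes it from V


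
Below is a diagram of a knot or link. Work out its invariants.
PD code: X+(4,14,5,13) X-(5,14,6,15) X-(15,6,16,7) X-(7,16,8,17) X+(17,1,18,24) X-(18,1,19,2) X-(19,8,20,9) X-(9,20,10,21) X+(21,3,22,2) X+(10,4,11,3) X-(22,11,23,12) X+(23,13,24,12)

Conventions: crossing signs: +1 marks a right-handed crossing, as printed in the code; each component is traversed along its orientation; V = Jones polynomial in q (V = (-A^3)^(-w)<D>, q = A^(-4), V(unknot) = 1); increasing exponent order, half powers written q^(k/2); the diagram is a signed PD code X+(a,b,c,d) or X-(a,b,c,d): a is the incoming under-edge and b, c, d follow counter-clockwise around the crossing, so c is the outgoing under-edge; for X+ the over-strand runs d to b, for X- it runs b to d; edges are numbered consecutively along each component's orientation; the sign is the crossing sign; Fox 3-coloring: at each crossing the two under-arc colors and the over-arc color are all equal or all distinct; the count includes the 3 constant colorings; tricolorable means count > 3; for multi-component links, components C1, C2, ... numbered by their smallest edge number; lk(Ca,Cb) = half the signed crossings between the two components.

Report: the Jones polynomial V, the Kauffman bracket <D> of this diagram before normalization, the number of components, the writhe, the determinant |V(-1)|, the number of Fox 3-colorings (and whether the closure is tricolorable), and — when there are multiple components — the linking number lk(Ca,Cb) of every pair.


Jones polynomial: V(q) = -q^-4 + q^-3 + q^-1
<D> = A^-2 + A^6 - A^10; writhe -2
components 1, writhe -2 (12 crossings)
3-colorings: 9 of 3^12, det 3 — tricolorable
note: w = -2 shifts under R1 moves; the (-A^3)^(2) factor cancels that in V


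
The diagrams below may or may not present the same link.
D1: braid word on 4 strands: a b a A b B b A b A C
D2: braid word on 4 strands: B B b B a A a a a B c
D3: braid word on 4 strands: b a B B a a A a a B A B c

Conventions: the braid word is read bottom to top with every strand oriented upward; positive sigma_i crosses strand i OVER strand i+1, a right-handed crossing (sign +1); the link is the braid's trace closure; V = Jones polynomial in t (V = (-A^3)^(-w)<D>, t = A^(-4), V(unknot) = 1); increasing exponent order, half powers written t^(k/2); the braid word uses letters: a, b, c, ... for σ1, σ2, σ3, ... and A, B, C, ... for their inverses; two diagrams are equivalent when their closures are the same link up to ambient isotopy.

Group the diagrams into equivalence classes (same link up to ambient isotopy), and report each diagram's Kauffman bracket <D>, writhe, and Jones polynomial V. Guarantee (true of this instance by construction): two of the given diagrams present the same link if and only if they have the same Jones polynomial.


classes: {D1} | {D2, D3}
V(D1) = t + t^3 - t^4  [11 crossings, <D> = A^-13 - A^-9 - A^-1, w = +1]
V(D2) = -t^-3 + t^-2 - t^-1 + 3 - t + t^2 - t^3  [11 crossings, <D> = A^-9 - A^-5 + A^-1 - 3A^3 + A^7 - A^11 + A^15, w = +1]
V(D3) = -t^-3 + t^-2 - t^-1 + 3 - t + t^2 - t^3  [13 crossings, <D> = A^-9 - A^-5 + A^-1 - 3A^3 + A^7 - A^11 + A^15, w = +1]
note: 2 classes among 3 diagrams; unequal V(t) rules out equality


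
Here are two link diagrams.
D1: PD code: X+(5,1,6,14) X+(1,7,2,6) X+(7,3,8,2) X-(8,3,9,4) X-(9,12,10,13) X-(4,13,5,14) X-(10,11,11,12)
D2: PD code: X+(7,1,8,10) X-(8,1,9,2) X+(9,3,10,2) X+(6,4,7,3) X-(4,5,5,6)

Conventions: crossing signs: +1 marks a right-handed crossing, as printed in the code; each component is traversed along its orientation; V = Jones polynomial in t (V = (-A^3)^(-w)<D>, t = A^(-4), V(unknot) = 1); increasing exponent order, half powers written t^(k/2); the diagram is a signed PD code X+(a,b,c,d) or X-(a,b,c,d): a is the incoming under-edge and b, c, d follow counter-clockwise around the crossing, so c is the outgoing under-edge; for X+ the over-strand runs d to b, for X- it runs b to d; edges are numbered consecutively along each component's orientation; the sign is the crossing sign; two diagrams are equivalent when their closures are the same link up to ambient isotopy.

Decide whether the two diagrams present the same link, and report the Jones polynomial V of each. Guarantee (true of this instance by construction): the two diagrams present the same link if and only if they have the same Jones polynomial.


equivalent: yes
D1 (bracket -A^-3; 7 crossings at w = -1): V = 1
D2 (bracket -A^3; 5 crossings at w = +1): V = 1
key observation: one V(t) for all 2 diagrams — one class (guaranteed)


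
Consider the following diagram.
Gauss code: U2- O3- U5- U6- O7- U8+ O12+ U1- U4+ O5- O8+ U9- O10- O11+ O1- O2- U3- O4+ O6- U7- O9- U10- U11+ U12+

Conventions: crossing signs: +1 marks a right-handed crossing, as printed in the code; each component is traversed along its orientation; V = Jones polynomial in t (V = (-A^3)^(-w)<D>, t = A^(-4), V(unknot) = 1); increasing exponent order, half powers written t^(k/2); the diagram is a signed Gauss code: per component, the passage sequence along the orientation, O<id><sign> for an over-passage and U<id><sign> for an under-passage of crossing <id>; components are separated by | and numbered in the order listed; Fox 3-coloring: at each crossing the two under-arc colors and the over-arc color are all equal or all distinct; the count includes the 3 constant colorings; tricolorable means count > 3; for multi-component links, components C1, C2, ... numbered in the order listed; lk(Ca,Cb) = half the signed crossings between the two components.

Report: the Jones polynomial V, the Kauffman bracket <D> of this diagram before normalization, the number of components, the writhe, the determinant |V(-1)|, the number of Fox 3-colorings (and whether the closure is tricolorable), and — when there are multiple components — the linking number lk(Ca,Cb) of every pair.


V = -t^-8 + 3t^-7 - 5t^-6 + 6t^-5 - 7t^-4 + 7t^-3 - 5t^-2 + 4t^-1 - 1
<D> = -A^-12 + 4A^-8 - 5A^-4 + 7 - 7A^4 + 6A^8 - 5A^12 + 3A^16 - A^20 (w = -4)
1 component over 12 crossings, w = -4
9 Fox colorings among 3^12, |V(-1)| = 39: tricolorable
why: det 39 = |V(-1)|; divisible by 3, so tricolorable


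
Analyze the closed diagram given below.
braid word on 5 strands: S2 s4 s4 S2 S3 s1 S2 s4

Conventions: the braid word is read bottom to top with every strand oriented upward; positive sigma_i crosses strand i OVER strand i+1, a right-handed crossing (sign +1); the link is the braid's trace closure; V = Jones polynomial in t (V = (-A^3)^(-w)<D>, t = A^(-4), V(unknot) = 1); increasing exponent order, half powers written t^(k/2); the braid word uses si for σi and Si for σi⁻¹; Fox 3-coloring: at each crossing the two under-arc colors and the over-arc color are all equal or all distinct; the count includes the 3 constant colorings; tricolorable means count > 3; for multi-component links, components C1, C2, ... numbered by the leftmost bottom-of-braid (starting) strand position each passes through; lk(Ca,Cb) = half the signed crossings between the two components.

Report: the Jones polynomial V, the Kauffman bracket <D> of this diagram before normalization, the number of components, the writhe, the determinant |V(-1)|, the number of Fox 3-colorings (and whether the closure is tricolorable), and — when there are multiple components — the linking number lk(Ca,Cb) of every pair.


Jones polynomial: V(t) = -t^-3 + t^-2 - t^-1 + 3 - t + t^2 - t^3
<D> = -A^-12 + A^-8 - A^-4 + 3 - A^4 + A^8 - A^12; writhe 0
components 1, writhe 0 (8 crossings)
3-colorings: 27 of 3^8, det 9 — tricolorable
note: w = 0 (over 8 crossings) is diagram-only; (-A^3)^(0) removes it from V


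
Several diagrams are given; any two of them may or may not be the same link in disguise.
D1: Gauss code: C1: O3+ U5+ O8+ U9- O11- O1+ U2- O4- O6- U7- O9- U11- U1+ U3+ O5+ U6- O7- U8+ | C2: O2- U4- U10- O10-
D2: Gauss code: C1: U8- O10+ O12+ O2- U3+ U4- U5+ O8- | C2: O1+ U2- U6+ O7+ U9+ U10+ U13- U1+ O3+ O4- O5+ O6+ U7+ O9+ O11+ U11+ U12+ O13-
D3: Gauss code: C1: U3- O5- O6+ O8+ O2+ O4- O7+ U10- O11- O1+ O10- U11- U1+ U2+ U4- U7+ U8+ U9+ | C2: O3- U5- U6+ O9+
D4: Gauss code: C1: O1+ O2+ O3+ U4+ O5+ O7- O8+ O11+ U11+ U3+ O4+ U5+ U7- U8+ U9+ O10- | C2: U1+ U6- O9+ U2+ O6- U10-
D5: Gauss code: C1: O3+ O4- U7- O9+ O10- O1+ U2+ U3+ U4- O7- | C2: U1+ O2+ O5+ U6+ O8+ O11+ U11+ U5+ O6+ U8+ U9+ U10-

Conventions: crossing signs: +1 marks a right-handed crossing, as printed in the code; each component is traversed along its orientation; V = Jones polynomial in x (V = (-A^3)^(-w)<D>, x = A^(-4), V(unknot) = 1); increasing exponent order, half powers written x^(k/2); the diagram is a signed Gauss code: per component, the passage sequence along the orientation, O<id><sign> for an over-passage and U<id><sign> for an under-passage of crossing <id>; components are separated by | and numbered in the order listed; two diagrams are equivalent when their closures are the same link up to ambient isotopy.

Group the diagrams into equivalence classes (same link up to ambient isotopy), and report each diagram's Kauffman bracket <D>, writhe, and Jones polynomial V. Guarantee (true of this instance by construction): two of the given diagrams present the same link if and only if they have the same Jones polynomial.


grouping into links: {D1} | {D2, D4, D5} | {D3}
V(D1) = x^(-11/2) - 2x^(-9/2) + 3x^(-7/2) - 5x^(-5/2) + 4x^(-3/2) - 5x^(-1/2) + 3x^(1/2) - 2x^(3/2) + x^(5/2)  (w -3, c 11, <D> = -A^-19 + 2A^-15 - 3A^-11 + 5A^-7 - 4A^-3 + 5A - 3A^5 + 2A^9 - A^13)
D2 (bracket -A^-11 + A^-7 - A^-3 + 2A + A^9; 13 crossings at w = +5): V = -x^(3/2) - 2x^(7/2) + x^(9/2) - x^(11/2) + x^(13/2)
D3 (bracket A + A^5; 11 crossings at w = +1): V = -x^(-1/2) - x^(1/2)
D4 (bracket -A^-11 + A^-7 - A^-3 + 2A + A^9; 11 crossings at w = +5): V = -x^(3/2) - 2x^(7/2) + x^(9/2) - x^(11/2) + x^(13/2)
V(D5) = -x^(3/2) - 2x^(7/2) + x^(9/2) - x^(11/2) + x^(13/2)  [11 crossings, <D> = -A^-11 + A^-7 - A^-3 + 2A + A^9, w = +5]
key observation: V(x) takes 3 values over 5 diagrams, fixing the grouping


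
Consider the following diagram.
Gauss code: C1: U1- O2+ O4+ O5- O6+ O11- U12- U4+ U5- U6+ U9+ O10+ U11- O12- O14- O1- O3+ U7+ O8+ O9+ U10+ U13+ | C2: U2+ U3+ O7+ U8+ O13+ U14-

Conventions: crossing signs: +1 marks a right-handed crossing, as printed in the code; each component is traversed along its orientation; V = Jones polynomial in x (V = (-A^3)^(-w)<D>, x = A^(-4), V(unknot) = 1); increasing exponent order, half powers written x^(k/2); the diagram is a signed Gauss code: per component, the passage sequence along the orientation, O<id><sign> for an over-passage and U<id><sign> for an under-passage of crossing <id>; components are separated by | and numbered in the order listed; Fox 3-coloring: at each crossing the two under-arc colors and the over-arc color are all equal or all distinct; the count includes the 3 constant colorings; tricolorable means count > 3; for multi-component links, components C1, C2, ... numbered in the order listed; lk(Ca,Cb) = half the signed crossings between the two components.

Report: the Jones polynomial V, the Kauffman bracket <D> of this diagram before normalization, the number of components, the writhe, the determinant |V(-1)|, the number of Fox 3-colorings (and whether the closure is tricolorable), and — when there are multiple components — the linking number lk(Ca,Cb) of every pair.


V(x) = -x^(-1/2) + 2x^(1/2) - 4x^(3/2) + 4x^(5/2) - 5x^(7/2) + 5x^(9/2) - 4x^(11/2) + 2x^(13/2) - x^(15/2)
bracket: -A^-18 + 2A^-14 - 4A^-10 + 5A^-6 - 5A^-2 + 4A^2 - 4A^6 + 2A^10 - A^14, w = +4
2 components, writhe +4, over 14 crossings
lk(C1,C2) = +2
det 28, colorings 3 of 3^14 — not tricolorable
observation: det 28 = |V(-1)|; not divisible by 3, so not tricolorable


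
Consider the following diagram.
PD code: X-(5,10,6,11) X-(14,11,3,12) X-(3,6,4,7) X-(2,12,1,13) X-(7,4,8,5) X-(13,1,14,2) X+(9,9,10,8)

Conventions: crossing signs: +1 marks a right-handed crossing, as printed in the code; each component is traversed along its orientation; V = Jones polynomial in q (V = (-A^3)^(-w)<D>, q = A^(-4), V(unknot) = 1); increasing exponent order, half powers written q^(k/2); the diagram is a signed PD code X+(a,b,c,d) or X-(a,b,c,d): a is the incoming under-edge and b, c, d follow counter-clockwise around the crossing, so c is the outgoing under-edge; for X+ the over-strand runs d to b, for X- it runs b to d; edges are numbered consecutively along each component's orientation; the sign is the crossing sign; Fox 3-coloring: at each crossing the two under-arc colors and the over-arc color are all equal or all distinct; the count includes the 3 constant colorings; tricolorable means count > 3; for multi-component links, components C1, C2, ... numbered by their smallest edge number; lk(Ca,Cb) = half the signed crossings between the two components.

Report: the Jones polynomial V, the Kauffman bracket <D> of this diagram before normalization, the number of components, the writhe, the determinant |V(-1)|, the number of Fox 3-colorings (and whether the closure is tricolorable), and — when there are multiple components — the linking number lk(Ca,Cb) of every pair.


V = q^(-13/2) - q^(-11/2) + q^(-9/2) - 2q^(-7/2) - q^(-3/2)
<D> = A^-9 + 2A^-1 - A^3 + A^7 - A^11 (w = -5)
2 components over 7 crossings, w = -5
lk(C1,C2): -1
9 Fox colorings among 3^7, |V(-1)| = 6: tricolorable
why: summing lk over 1 pair gives -1


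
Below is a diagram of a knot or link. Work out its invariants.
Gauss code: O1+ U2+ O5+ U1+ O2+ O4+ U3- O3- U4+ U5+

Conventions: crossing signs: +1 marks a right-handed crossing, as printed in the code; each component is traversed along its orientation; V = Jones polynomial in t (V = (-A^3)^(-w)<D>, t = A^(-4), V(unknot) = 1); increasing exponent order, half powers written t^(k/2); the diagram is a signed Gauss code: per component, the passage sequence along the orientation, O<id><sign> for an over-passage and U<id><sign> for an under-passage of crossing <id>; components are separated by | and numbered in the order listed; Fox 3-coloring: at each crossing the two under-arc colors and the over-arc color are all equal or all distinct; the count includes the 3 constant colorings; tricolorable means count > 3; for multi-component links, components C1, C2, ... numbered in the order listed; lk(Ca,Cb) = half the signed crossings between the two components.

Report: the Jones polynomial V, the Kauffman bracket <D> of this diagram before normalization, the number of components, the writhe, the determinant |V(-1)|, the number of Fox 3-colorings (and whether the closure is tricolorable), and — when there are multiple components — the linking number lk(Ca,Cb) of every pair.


V = t + t^3 - t^4
<D> = A^-7 - A^-3 - A^5 (w = +3)
1 component over 5 crossings, w = +3
9 Fox colorings among 3^5, |V(-1)| = 3: tricolorable
why: w = +3 shifts under R1 moves; the (-A^3)^(-3) factor cancels that in V


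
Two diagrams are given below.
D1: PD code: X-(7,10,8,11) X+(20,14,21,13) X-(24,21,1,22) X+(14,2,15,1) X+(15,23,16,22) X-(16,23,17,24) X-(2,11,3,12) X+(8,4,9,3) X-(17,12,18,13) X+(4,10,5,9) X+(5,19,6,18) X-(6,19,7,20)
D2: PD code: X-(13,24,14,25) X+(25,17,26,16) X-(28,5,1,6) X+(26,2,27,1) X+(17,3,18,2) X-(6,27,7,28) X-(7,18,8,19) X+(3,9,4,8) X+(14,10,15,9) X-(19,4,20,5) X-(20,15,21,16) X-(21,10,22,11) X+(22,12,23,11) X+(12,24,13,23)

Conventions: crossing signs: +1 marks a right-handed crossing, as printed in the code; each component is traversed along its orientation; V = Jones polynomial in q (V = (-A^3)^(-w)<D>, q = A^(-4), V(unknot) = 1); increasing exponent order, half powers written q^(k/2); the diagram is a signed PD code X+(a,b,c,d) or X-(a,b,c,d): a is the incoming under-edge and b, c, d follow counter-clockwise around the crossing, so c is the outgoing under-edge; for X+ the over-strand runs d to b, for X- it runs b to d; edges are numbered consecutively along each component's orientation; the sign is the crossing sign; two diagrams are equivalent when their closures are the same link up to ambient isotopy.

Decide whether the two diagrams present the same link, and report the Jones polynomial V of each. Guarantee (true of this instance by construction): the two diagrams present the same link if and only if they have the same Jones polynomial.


equivalent: no
D1 (bracket 1; 12 crossings at w = 0): V = 1
V(D2) = q^-4 - q^-3 + q^-2 - 2q^-1 + 2 - q + q^2  [14 crossings, <D> = A^-8 - A^-4 + 2 - 2A^4 + A^8 - A^12 + A^16, w = 0]
observation: comparing 2 Jones polynomials yields 2 groups


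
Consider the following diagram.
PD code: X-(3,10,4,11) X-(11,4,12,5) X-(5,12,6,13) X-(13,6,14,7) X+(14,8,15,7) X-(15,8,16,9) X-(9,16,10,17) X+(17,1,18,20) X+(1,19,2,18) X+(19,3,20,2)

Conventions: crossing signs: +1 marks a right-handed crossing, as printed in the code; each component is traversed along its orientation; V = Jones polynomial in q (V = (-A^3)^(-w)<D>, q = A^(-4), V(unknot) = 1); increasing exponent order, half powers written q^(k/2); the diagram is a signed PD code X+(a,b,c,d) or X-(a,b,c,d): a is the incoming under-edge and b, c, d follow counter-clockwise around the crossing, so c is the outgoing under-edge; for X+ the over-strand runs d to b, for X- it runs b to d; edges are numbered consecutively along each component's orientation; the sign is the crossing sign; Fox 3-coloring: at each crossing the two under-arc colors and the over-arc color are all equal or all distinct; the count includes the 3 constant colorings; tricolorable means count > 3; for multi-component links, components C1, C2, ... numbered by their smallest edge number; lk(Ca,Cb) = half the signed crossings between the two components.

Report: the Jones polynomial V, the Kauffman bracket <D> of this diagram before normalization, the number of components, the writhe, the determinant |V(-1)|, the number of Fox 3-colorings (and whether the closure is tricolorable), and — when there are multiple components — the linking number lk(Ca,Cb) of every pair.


Jones polynomial: V(q) = -q^-6 + q^-5 - 2q^-4 + 3q^-3 - 2q^-2 + 3q^-1 - 1 + q - q^2
<D> = -A^-14 + A^-10 - A^-6 + 3A^-2 - 2A^2 + 3A^6 - 2A^10 + A^14 - A^18; writhe -2
components 1, writhe -2 (10 crossings)
3-colorings: 9 of 3^10, det 15 — tricolorable
note: the span of V is 8, forcing >= 8 crossings in any diagram


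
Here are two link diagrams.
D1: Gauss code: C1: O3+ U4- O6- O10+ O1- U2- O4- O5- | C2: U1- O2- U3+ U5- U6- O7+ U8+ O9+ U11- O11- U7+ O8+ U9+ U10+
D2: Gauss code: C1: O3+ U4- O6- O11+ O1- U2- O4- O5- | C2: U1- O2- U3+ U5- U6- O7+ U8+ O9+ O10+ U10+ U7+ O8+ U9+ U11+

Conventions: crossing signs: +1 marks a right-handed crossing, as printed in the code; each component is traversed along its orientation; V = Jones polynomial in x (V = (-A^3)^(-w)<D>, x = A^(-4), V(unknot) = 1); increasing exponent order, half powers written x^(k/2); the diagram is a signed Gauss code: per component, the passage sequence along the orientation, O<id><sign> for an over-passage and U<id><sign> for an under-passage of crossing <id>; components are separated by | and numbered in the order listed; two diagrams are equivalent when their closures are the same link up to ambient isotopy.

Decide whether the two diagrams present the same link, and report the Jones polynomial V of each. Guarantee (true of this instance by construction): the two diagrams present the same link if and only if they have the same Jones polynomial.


equivalent: yes
V(D1) = -x^(-3/2) - 2x^(1/2) + x^(3/2) - x^(5/2) + x^(7/2)  (w -1, c 11, <D> = -A^-17 + A^-13 - A^-9 + 2A^-5 + A^3)
V(D2) = -x^(-3/2) - 2x^(1/2) + x^(3/2) - x^(5/2) + x^(7/2)  [11 crossings, <D> = -A^-11 + A^-7 - A^-3 + 2A + A^9, w = +1]
key observation: from 11 to 11 crossings by R-moves: one link, two diagrams


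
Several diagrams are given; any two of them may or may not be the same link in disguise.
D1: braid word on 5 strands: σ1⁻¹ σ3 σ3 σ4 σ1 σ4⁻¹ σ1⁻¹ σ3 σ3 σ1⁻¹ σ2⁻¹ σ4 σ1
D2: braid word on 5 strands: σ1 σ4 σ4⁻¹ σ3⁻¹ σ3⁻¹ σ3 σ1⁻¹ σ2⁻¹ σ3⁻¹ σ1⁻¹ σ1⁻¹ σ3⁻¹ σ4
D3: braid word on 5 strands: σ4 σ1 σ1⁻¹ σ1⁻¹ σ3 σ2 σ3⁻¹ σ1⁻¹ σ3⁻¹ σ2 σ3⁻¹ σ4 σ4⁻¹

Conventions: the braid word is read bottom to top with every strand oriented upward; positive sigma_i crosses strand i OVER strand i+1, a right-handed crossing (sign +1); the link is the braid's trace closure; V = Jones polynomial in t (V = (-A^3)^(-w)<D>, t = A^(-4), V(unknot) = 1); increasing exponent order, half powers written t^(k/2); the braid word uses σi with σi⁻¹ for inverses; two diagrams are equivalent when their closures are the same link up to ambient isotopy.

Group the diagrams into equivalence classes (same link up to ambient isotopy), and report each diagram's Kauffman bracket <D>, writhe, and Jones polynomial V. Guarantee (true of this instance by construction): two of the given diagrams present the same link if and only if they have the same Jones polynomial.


classes: {D1} | {D2} | {D3}
V(D1) = -t^(3/2) - t^(7/2) + t^(9/2) - t^(11/2)  [13 crossings, <D> = A^-13 - A^-9 + A^-5 + A^3, w = +3]
V(D2) = t^(-13/2) - t^(-11/2) + t^(-9/2) - 2t^(-7/2) - t^(-3/2)  (w -5, c 13, <D> = A^-9 + 2A^-1 - A^3 + A^7 - A^11)
V(D3) = -t^(-9/2) + t^(-7/2) - 2t^(-5/2) + 2t^(-3/2) - 2t^(-1/2) + t^(1/2) - t^(3/2)  (w -1, c 13, <D> = A^-9 - A^-5 + 2A^-1 - 2A^3 + 2A^7 - A^11 + A^15)
insight: 3 values of V(t) split the 3 diagrams


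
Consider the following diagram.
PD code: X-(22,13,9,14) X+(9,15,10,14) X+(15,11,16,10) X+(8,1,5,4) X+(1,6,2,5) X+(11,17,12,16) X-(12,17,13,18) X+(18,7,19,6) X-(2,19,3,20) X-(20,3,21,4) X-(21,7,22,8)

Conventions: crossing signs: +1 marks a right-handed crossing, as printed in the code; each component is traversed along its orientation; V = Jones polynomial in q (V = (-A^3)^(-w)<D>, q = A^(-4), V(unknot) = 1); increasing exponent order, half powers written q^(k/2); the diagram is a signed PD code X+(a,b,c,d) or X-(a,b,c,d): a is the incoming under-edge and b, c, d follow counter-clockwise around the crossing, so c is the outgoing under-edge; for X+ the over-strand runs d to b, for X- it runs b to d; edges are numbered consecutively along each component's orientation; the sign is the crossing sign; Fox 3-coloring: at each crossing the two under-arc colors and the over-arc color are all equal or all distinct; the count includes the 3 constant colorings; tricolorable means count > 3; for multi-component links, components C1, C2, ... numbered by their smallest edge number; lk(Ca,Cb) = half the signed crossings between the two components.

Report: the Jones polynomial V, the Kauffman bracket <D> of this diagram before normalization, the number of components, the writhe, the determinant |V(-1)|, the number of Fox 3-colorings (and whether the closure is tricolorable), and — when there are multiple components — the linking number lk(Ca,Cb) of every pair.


Jones polynomial: V(q) = q^-2 + 2 + q^2
<D> = -A^-5 - 2A^3 - A^11; writhe +1
components 3, writhe +1 (11 crossings)
linking number lk(C1,C2) = +1
lk(C1,C3): -1
lk(C2,C3) = 0
3-colorings: 3 of 3^11, det 4 — not tricolorable
note: span 4 respects span(V) <= c + mu - 1 = 13 for this 3-component diagram


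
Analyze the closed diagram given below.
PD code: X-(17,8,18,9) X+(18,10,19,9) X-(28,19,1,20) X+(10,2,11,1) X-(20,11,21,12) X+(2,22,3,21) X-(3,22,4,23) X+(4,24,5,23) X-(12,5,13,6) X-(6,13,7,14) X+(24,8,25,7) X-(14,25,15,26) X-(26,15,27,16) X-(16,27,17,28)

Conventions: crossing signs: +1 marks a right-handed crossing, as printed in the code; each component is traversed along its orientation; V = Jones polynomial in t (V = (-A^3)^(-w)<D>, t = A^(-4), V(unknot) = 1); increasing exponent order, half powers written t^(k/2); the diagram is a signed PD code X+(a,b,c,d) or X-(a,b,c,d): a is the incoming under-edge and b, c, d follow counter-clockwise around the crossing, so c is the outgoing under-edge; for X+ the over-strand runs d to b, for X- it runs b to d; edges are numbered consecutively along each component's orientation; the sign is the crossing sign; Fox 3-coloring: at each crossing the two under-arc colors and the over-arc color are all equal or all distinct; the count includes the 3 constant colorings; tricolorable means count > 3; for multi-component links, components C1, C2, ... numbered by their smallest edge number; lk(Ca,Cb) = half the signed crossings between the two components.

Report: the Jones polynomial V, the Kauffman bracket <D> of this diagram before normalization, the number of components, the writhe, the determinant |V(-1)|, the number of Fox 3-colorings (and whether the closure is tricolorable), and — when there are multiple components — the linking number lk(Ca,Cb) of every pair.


Jones polynomial: V(t) = -t^-9 + 3t^-8 - 5t^-7 + 7t^-6 - 9t^-5 + 9t^-4 - 8t^-3 + 7t^-2 - 4t^-1 + 3 - t
<D> = -A^-16 + 3A^-12 - 4A^-8 + 7A^-4 - 8 + 9A^4 - 9A^8 + 7A^12 - 5A^16 + 3A^20 - A^24; writhe -4
components 1, writhe -4 (14 crossings)
3-colorings: 9 of 3^14, det 57 — tricolorable
note: w = -4 (over 14 crossings) is diagram-only; (-A^3)^(4) removes it from V


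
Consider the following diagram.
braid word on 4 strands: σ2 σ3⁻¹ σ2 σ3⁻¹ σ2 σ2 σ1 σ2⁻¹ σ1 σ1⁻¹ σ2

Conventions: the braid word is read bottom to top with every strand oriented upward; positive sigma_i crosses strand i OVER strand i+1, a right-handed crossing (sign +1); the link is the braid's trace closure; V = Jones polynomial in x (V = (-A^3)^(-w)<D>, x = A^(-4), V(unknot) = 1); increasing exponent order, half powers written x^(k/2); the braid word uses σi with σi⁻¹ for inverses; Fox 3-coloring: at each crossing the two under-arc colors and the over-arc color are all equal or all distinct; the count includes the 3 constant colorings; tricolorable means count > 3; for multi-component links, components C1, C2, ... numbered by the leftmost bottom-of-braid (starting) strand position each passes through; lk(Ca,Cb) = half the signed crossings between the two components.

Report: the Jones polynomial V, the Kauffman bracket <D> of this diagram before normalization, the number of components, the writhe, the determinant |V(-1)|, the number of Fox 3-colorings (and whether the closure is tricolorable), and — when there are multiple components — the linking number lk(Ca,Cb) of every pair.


Jones polynomial: V(x) = x^-1 - 1 + 2x - 2x^2 + 2x^3 - 2x^4 + x^5
<D> = -A^-11 + 2A^-7 - 2A^-3 + 2A - 2A^5 + A^9 - A^13; writhe +3
components 1, writhe +3 (11 crossings)
3-colorings: 3 of 3^11, det 11 — not tricolorable
note: the span of V is 6, forcing >= 6 crossings in any diagram


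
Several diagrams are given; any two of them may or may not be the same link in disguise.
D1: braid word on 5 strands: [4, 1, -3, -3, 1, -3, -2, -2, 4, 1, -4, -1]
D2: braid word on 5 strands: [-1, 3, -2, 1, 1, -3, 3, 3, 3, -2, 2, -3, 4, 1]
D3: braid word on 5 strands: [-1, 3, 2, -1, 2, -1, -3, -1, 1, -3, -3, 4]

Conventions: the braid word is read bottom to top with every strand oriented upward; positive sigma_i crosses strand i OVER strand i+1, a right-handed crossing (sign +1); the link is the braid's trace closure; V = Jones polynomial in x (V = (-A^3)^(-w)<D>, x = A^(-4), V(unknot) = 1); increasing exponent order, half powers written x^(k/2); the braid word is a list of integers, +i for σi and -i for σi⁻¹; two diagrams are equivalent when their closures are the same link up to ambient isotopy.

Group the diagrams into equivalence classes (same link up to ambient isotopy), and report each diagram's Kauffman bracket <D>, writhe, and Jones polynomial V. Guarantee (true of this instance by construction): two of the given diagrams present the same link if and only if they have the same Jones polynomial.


equivalence classes: {D1} | {D2} | {D3}
D1 (bracket A^-10 + 3A^-2 - A^2 + 3A^6 - 2A^10 + A^14 - A^18; 12 crossings at w = -2): V = -x^-6 + x^-5 - 2x^-4 + 3x^-3 - x^-2 + 3x^-1 + x
V(D2) = x + 2x^3 + x^5  (w +4, c 14, <D> = A^-8 + 2 + A^8)
V(D3) = -x^-6 + 2x^-5 - 2x^-4 + 4x^-3 - 2x^-2 + 3x^-1 - 1 + x  [12 crossings, <D> = A^-10 - A^-6 + 3A^-2 - 2A^2 + 4A^6 - 2A^10 + 2A^14 - A^18, w = -2]
key observation: 3 classes among 3 diagrams; unequal V(x) rules out equality


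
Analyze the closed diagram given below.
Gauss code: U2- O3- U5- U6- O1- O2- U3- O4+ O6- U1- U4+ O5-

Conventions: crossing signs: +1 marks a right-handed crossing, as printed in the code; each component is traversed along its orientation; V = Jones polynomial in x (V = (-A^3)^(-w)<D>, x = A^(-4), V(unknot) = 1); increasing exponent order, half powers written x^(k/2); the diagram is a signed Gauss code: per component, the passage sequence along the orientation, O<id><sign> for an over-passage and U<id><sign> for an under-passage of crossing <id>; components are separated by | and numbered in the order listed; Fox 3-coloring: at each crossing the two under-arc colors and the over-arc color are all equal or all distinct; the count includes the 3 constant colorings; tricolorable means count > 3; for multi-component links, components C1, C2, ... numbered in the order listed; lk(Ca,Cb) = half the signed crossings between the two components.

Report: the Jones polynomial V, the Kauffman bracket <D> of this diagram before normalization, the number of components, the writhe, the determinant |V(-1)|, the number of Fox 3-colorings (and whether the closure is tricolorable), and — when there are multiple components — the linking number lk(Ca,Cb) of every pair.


Jones polynomial: V(x) = -x^-6 + x^-5 - x^-4 + 2x^-3 - x^-2 + x^-1
<D> = A^-8 - A^-4 + 2 - A^4 + A^8 - A^12; writhe -4
components 1, writhe -4 (6 crossings)
3-colorings: 3 of 3^6, det 7 — not tricolorable
note: V spans 5 powers of x: at least 5 crossings in any diagram


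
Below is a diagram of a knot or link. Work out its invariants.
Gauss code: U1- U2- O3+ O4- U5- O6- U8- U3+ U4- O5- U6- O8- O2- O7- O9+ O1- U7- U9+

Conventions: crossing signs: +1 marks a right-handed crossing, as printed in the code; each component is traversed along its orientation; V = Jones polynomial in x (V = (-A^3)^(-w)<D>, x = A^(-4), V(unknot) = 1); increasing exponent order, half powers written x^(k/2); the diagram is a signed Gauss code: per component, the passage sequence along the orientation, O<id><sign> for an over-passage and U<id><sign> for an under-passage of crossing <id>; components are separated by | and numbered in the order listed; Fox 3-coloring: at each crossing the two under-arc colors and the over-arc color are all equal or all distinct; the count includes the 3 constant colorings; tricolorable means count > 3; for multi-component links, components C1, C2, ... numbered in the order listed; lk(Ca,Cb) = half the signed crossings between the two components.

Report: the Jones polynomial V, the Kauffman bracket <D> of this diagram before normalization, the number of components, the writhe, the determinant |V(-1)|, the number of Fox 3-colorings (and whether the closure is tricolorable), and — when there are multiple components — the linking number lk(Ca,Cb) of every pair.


Jones polynomial: V(x) = -x^-4 + x^-3 + x^-1
<D> = -A^-11 - A^-3 + A; writhe -5
components 1, writhe -5 (9 crossings)
3-colorings: 9 of 3^9, det 3 — tricolorable
note: det 3 = |V(-1)|; divisible by 3, so tricolorable


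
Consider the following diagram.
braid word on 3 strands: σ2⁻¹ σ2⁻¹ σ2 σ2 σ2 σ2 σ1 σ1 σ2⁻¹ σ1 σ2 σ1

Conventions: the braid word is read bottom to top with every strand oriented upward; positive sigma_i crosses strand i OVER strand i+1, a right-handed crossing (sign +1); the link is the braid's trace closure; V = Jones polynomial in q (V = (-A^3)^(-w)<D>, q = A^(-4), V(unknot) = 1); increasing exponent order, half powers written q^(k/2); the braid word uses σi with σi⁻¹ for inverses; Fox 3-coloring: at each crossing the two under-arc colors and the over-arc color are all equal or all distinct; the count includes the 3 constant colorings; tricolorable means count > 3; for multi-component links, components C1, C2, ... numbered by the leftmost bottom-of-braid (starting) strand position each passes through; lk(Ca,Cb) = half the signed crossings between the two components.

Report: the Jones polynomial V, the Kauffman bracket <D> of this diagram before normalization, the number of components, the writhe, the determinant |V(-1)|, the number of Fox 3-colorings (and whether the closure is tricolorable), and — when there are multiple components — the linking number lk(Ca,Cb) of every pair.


Jones polynomial: V(q) = q^2 + 2q^4 - 2q^5 + q^6 - 2q^7 + q^8
<D> = A^-14 - 2A^-10 + A^-6 - 2A^-2 + 2A^2 + A^10; writhe +6
components 1, writhe +6 (12 crossings)
3-colorings: 27 of 3^12, det 9 — tricolorable
note: |V(-1)| = 9: so tricolorable, since 3 divides 9


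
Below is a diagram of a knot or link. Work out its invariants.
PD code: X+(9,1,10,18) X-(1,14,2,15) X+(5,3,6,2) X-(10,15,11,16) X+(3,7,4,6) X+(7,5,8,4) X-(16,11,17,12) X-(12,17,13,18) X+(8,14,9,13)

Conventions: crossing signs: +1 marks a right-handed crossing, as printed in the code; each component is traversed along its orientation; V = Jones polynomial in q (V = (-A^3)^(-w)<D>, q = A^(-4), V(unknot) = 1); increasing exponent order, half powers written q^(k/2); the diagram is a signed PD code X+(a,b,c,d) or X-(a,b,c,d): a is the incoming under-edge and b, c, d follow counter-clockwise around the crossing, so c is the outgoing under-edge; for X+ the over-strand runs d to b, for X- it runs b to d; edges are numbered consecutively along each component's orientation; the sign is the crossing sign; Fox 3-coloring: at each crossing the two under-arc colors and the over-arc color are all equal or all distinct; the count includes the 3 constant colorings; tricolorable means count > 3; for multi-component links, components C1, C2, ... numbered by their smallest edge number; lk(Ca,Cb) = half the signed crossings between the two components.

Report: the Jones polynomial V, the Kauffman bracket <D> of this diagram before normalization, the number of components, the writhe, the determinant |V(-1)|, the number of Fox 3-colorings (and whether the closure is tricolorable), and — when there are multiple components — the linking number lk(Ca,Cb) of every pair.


Jones polynomial: V(q) = -q^-3 + q^-2 - q^-1 + 3 - q + q^2 - q^3
<D> = A^-9 - A^-5 + A^-1 - 3A^3 + A^7 - A^11 + A^15; writhe +1
components 1, writhe +1 (9 crossings)
3-colorings: 27 of 3^9, det 9 — tricolorable
note: V spans 6 powers of q: at least 6 crossings in any diagram


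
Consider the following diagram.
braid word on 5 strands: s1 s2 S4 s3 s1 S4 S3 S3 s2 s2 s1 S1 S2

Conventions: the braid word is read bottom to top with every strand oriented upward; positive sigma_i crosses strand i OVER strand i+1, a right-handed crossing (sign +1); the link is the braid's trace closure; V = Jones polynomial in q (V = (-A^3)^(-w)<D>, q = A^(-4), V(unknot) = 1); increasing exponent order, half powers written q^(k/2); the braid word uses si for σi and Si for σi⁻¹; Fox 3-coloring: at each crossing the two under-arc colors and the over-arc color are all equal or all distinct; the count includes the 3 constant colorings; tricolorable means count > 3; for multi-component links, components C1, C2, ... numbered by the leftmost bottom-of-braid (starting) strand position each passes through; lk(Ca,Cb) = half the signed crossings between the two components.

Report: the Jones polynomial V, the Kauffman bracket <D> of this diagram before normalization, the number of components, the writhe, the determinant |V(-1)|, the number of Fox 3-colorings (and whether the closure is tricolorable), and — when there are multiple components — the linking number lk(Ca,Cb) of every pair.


V = -q^(-7/2) - 2q^(-3/2) + 2q^(-1/2) - 2q^(1/2) + 2q^(3/2) - 2q^(5/2) + q^(7/2)
<D> = -A^-11 + 2A^-7 - 2A^-3 + 2A - 2A^5 + 2A^9 + A^17 (w = +1)
2 components over 13 crossings, w = +1
lk(C1,C2): -2
9 Fox colorings among 3^13, |V(-1)| = 12: tricolorable
why: w = +1 shifts under R1 moves; the (-A^3)^(-1) factor cancels that in V


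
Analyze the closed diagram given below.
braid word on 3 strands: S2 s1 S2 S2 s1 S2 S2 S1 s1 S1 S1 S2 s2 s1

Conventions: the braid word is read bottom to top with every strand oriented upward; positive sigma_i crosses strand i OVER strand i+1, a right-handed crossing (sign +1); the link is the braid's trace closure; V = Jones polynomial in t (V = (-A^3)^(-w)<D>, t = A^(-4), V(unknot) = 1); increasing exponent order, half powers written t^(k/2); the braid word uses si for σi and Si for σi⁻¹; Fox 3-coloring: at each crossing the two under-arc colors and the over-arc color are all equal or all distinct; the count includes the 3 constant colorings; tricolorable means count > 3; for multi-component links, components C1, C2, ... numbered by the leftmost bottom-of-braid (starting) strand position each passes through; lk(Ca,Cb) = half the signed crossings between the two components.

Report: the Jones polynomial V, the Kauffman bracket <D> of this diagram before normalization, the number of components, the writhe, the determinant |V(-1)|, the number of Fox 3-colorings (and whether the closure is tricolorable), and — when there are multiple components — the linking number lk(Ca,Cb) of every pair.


V(t) = -t^-4 + t^-3 + t^-1
bracket: A^-8 + 1 - A^4, w = -4
1 component, writhe -4, over 14 crossings
det 3, colorings 9 of 3^14 — tricolorable
observation: |V(-1)| = 3: so tricolorable, since 3 divides 3
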